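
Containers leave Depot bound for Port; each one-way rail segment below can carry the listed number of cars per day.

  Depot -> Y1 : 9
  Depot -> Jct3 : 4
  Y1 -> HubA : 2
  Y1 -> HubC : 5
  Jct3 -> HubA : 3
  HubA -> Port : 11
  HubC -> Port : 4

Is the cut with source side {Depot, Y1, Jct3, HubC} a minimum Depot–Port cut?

Yes — it is a minimum cut (capacity 9).

Given cut capacity: 2 + 3 + 4 = 9.
Augment Depot→Y1→HubA→Port: bottleneck 2, flow now 2.
Augment Depot→Y1→HubC→Port: bottleneck 4, flow now 6.
Augment Depot→Jct3→HubA→Port: bottleneck 3, flow now 9.
No augmenting path remains; maximum flow = 9.
Cut capacity 9 equals the max flow, so it is a minimum cut.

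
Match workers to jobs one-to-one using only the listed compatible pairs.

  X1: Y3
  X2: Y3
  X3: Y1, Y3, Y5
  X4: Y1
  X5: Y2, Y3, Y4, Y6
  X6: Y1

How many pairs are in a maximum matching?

Unit-capacity flow: source→left, listed edges, right→sink; max matching = max flow.
Augmenting path X1→Y3 (+1); matched 1.
Augmenting path X3→Y1 (+1); matched 2.
Augmenting path X5→Y2 (+1); matched 3.
Augmenting path X4→Y1→X3→Y5 (+1); matched 4.
No augmenting path remains; maximum matching = 4.
König certificate: {X3, X5, Y1, Y3} is a vertex cover of size 4 (every listed pair touches it), so no matching can be larger.

4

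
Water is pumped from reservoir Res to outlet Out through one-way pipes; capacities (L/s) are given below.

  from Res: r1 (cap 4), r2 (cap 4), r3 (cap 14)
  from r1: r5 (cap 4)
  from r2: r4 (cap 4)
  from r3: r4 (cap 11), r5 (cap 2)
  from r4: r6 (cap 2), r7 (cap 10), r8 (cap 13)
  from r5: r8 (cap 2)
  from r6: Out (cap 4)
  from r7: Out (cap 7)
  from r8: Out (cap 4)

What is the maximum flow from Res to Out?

Augment Res→r1→r5→r8→Out: bottleneck 2, flow now 2.
Augment Res→r2→r4→r6→Out: bottleneck 2, flow now 4.
Augment Res→r2→r4→r7→Out: bottleneck 2, flow now 6.
Augment Res→r3→r4→r7→Out: bottleneck 5, flow now 11.
Augment Res→r3→r4→r8→Out: bottleneck 2, flow now 13.
No augmenting path remains; maximum flow = 13.
In the residual graph, reachable from Res: {Res, r1, r2, r3, r4, r5, r7, r8}.
Min-cut edges: r4→r6 (2), r7→Out (7), r8→Out (4); capacity 2 + 7 + 4 = 13.
This cut is saturated, so no flow can exceed 13.

13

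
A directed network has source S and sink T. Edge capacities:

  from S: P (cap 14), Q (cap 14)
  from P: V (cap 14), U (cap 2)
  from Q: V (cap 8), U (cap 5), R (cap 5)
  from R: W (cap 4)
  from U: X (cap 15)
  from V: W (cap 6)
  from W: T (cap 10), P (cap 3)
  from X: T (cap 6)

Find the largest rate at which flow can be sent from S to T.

Augment S→P→U→X→T: bottleneck 2, flow now 2.
Augment S→P→V→W→T: bottleneck 6, flow now 8.
Augment S→Q→R→W→T: bottleneck 4, flow now 12.
Augment S→Q→U→X→T: bottleneck 4, flow now 16.
No augmenting path remains; maximum flow = 16.
In the residual graph, reachable from S: {S, P, Q, R, U, V, X}.
Min-cut edges: R→W (4), V→W (6), X→T (6); capacity 4 + 6 + 6 = 16.
This cut is saturated, so no flow can exceed 16.

16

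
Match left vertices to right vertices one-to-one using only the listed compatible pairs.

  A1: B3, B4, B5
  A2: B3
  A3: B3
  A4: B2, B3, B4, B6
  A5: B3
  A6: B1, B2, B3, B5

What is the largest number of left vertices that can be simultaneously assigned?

Unit-capacity flow: source→left, listed edges, right→sink; max matching = max flow.
Augmenting path A1→B3 (+1); matched 1.
Augmenting path A4→B2 (+1); matched 2.
Augmenting path A6→B1 (+1); matched 3.
Augmenting path A2→B3→A1→B4 (+1); matched 4.
No augmenting path remains; maximum matching = 4.
König certificate: {A1, A4, A6, B3} is a vertex cover of size 4 (every listed pair touches it), so no matching can be larger.

4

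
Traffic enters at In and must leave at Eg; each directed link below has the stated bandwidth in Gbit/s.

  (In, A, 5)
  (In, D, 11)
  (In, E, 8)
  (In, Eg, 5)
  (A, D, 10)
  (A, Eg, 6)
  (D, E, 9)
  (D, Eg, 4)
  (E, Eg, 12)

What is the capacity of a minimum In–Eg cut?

Augment In→Eg: bottleneck 5, flow now 5.
Augment In→A→Eg: bottleneck 5, flow now 10.
Augment In→D→Eg: bottleneck 4, flow now 14.
Augment In→E→Eg: bottleneck 8, flow now 22.
Augment In→D→E→Eg: bottleneck 4, flow now 26.
No augmenting path remains; maximum flow = 26.
By max-flow min-cut, the minimum cut capacity equals the max flow.
In the residual graph, reachable from In: {In, D, E}.
Min-cut edges: In→A (5), In→Eg (5), D→Eg (4), E→Eg (12); capacity 5 + 5 + 4 + 12 = 26.

26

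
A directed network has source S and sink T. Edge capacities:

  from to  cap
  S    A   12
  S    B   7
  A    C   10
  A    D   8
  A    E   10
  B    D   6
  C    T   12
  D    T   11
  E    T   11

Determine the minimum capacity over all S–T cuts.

Augment S→A→C→T: bottleneck 10, flow now 10.
Augment S→A→D→T: bottleneck 2, flow now 12.
Augment S→B→D→T: bottleneck 6, flow now 18.
No augmenting path remains; maximum flow = 18.
By max-flow min-cut, the minimum cut capacity equals the max flow.
In the residual graph, reachable from S: {S, B}.
Min-cut edges: S→A (12), B→D (6); capacity 12 + 6 = 18.

18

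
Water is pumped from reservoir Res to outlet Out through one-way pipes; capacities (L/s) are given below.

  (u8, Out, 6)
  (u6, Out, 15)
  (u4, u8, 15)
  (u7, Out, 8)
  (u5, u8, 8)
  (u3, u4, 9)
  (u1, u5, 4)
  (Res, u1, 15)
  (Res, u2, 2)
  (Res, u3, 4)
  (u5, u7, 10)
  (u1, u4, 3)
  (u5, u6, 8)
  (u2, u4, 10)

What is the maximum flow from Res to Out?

10

Augment Res→u1→u4→u8→Out: bottleneck 3, flow now 3.
Augment Res→u1→u5→u6→Out: bottleneck 4, flow now 7.
Augment Res→u2→u4→u8→Out: bottleneck 2, flow now 9.
Augment Res→u3→u4→u8→Out: bottleneck 1, flow now 10.
No augmenting path remains; maximum flow = 10.
In the residual graph, reachable from Res: {Res, u1, u2, u3, u4, u8}.
Min-cut edges: u1→u5 (4), u8→Out (6); capacity 4 + 6 = 10.
This cut is saturated, so no flow can exceed 10.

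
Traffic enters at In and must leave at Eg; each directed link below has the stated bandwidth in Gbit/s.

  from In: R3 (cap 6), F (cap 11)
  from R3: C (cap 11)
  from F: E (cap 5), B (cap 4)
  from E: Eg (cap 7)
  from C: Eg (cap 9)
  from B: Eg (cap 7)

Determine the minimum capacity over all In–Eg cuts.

15

Augment In→R3→C→Eg: bottleneck 6, flow now 6.
Augment In→F→E→Eg: bottleneck 5, flow now 11.
Augment In→F→B→Eg: bottleneck 4, flow now 15.
No augmenting path remains; maximum flow = 15.
By max-flow min-cut, the minimum cut capacity equals the max flow.
In the residual graph, reachable from In: {In, F}.
Min-cut edges: In→R3 (6), F→E (5), F→B (4); capacity 6 + 5 + 4 = 15.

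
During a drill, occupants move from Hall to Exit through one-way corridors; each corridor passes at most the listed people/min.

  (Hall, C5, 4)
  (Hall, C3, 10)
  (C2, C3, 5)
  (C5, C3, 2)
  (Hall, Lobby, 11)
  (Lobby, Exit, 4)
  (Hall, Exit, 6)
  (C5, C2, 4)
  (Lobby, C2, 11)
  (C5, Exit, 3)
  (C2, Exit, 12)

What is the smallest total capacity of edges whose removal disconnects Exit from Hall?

Augment Hall→Exit: bottleneck 6, flow now 6.
Augment Hall→C5→Exit: bottleneck 3, flow now 9.
Augment Hall→Lobby→Exit: bottleneck 4, flow now 13.
Augment Hall→C5→C2→Exit: bottleneck 1, flow now 14.
Augment Hall→Lobby→C2→Exit: bottleneck 7, flow now 21.
No augmenting path remains; maximum flow = 21.
By max-flow min-cut, the minimum cut capacity equals the max flow.
In the residual graph, reachable from Hall: {Hall, C3}.
Min-cut edges: Hall→C5 (4), Hall→Lobby (11), Hall→Exit (6); capacity 4 + 11 + 6 = 21.

21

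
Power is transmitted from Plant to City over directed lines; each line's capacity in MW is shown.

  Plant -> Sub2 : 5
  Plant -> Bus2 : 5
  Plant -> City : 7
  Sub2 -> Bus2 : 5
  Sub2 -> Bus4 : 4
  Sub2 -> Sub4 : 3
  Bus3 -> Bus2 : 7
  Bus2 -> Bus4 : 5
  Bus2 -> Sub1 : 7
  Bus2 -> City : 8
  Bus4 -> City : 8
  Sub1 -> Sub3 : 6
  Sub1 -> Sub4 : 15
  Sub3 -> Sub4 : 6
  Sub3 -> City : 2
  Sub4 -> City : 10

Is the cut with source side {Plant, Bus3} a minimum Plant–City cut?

Given cut capacity: 5 + 5 + 7 + 7 = 24.
Augment Plant→City: bottleneck 7, flow now 7.
Augment Plant→Bus2→City: bottleneck 5, flow now 12.
Augment Plant→Sub2→Bus2→City: bottleneck 3, flow now 15.
Augment Plant→Sub2→Bus4→City: bottleneck 2, flow now 17.
No augmenting path remains; maximum flow = 17.
In the residual graph, reachable from Plant: {Plant}.
Min-cut edges: Plant→Sub2 (5), Plant→Bus2 (5), Plant→City (7); capacity 5 + 5 + 7 = 17.
Cut capacity 24 exceeds the max flow 17, so it is not minimum.

No — its capacity is 24, but the minimum cut has capacity 17.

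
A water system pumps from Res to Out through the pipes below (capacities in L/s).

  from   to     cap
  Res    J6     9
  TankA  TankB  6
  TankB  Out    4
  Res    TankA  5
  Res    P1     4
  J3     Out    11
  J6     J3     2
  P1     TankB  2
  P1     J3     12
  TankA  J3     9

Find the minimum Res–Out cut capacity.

11

Augment Res→P1→TankB→Out: bottleneck 2, flow now 2.
Augment Res→P1→J3→Out: bottleneck 2, flow now 4.
Augment Res→TankA→TankB→Out: bottleneck 2, flow now 6.
Augment Res→TankA→J3→Out: bottleneck 3, flow now 9.
Augment Res→J6→J3→Out: bottleneck 2, flow now 11.
No augmenting path remains; maximum flow = 11.
By max-flow min-cut, the minimum cut capacity equals the max flow.
In the residual graph, reachable from Res: {Res, J6}.
Min-cut edges: Res→P1 (4), Res→TankA (5), J6→J3 (2); capacity 4 + 5 + 2 = 11.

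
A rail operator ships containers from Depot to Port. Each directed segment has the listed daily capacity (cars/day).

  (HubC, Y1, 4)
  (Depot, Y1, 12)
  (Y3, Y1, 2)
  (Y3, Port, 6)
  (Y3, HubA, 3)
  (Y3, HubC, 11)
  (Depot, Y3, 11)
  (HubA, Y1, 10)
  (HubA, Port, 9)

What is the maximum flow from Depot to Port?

9

Augment Depot→Y3→Port: bottleneck 6, flow now 6.
Augment Depot→Y3→HubA→Port: bottleneck 3, flow now 9.
No augmenting path remains; maximum flow = 9.
In the residual graph, reachable from Depot: {Depot, Y3, HubC, Y1}.
Min-cut edges: Y3→HubA (3), Y3→Port (6); capacity 3 + 6 = 9.
This cut is saturated, so no flow can exceed 9.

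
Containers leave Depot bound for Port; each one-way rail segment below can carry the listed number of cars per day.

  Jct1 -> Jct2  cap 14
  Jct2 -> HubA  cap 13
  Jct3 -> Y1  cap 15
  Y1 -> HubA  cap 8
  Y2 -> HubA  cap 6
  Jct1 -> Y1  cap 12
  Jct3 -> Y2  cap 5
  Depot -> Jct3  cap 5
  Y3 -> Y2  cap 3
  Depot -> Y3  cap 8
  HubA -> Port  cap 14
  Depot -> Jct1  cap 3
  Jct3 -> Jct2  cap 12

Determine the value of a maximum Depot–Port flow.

11

Augment Depot→Jct1→Y1→HubA→Port: bottleneck 3, flow now 3.
Augment Depot→Y3→Y2→HubA→Port: bottleneck 3, flow now 6.
Augment Depot→Jct3→Y2→HubA→Port: bottleneck 3, flow now 9.
Augment Depot→Jct3→Y1→HubA→Port: bottleneck 2, flow now 11.
No augmenting path remains; maximum flow = 11.
In the residual graph, reachable from Depot: {Depot, Y3}.
Min-cut edges: Depot→Jct1 (3), Depot→Jct3 (5), Y3→Y2 (3); capacity 3 + 5 + 3 = 11.
This cut is saturated, so no flow can exceed 11.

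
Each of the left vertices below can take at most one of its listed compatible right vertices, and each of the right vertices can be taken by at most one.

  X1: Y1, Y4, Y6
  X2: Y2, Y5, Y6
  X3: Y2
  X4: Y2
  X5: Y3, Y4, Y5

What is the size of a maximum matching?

4

Unit-capacity flow: source→left, listed edges, right→sink; max matching = max flow.
Augmenting path X1→Y1 (+1); matched 1.
Augmenting path X2→Y2 (+1); matched 2.
Augmenting path X5→Y3 (+1); matched 3.
Augmenting path X3→Y2→X2→Y5 (+1); matched 4.
No augmenting path remains; maximum matching = 4.
König certificate: {X1, X2, X5, Y2} is a vertex cover of size 4 (every listed pair touches it), so no matching can be larger.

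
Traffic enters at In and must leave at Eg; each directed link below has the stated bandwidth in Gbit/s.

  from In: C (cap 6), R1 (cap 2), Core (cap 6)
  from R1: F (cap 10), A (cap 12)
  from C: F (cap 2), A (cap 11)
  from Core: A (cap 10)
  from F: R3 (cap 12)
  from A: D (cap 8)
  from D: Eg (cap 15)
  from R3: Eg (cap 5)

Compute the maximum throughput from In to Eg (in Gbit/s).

Augment In→R1→F→R3→Eg: bottleneck 2, flow now 2.
Augment In→C→F→R3→Eg: bottleneck 2, flow now 4.
Augment In→C→A→D→Eg: bottleneck 4, flow now 8.
Augment In→Core→A→D→Eg: bottleneck 4, flow now 12.
No augmenting path remains; maximum flow = 12.
In the residual graph, reachable from In: {In, C, Core, A}.
Min-cut edges: In→R1 (2), C→F (2), A→D (8); capacity 2 + 2 + 8 = 12.
This cut is saturated, so no flow can exceed 12.

12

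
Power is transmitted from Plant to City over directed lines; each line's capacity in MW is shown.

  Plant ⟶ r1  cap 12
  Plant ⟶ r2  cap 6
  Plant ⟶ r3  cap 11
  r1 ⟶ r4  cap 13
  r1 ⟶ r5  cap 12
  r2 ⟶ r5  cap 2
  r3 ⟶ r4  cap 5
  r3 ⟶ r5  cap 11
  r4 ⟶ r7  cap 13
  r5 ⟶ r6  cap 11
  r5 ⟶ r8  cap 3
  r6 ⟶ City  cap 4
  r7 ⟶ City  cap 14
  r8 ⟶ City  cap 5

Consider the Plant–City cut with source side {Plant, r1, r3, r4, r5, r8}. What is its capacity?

Edges leaving {Plant, r1, r3, r4, r5, r8}: Plant→r2 (6), r4→r7 (13), r5→r6 (11), r8→City (5).
Cut capacity = 6 + 13 + 11 + 5 = 35.

35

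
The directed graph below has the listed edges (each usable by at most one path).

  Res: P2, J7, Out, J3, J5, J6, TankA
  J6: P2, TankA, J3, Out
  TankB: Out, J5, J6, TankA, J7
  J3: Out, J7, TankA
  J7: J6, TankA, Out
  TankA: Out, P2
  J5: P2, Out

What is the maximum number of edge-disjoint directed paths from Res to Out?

6

Assign every edge capacity 1; by Menger, the answer equals the max flow.
Path Res→Out (+1); total 1.
Path Res→J5→Out (+1); total 2.
Path Res→J7→Out (+1); total 3.
Path Res→J6→Out (+1); total 4.
Path Res→J3→Out (+1); total 5.
Path Res→TankA→Out (+1); total 6.
No residual Res→Out path; max flow = 6.
Certifying cut of size 6: {Res→J3, Res→J5, Res→J6, Res→J7, Res→Out, Res→TankA}.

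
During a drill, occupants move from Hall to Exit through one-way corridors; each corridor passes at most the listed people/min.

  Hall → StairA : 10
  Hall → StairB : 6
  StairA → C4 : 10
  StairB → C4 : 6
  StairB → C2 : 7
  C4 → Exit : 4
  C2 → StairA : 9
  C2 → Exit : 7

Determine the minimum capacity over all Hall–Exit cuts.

Augment Hall→StairA→C4→Exit: bottleneck 4, flow now 4.
Augment Hall→StairB→C2→Exit: bottleneck 6, flow now 10.
No augmenting path remains; maximum flow = 10.
By max-flow min-cut, the minimum cut capacity equals the max flow.
In the residual graph, reachable from Hall: {Hall, StairA, C4}.
Min-cut edges: Hall→StairB (6), C4→Exit (4); capacity 6 + 4 = 10.

10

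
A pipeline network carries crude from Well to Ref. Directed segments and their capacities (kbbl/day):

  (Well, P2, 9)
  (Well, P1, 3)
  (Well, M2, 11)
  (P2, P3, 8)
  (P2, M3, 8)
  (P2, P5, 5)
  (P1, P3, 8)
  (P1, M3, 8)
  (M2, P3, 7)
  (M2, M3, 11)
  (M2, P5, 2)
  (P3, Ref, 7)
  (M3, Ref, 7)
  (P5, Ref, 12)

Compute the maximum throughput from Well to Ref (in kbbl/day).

21

Augment Well→P2→P3→Ref: bottleneck 7, flow now 7.
Augment Well→P2→M3→Ref: bottleneck 2, flow now 9.
Augment Well→P1→M3→Ref: bottleneck 3, flow now 12.
Augment Well→M2→M3→Ref: bottleneck 2, flow now 14.
Augment Well→M2→P5→Ref: bottleneck 2, flow now 16.
Augment Well→M2→P3→P2→P5→Ref: bottleneck 5, flow now 21. (uses reverse residual edge)
No augmenting path remains; maximum flow = 21.
In the residual graph, reachable from Well: {Well, P2, P1, M2, P3, M3}.
Min-cut edges: P2→P5 (5), M2→P5 (2), P3→Ref (7), M3→Ref (7); capacity 5 + 2 + 7 + 7 = 21.
This cut is saturated, so no flow can exceed 21.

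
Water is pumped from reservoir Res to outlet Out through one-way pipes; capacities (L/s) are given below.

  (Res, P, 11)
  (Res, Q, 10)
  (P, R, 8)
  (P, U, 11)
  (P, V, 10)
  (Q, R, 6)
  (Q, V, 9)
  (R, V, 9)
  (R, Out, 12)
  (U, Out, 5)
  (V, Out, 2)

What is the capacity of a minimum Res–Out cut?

19

Augment Res→P→R→Out: bottleneck 8, flow now 8.
Augment Res→P→U→Out: bottleneck 3, flow now 11.
Augment Res→Q→R→Out: bottleneck 4, flow now 15.
Augment Res→Q→V→Out: bottleneck 2, flow now 17.
Augment Res→Q→R→P→U→Out: bottleneck 2, flow now 19. (uses reverse residual edge)
No augmenting path remains; maximum flow = 19.
By max-flow min-cut, the minimum cut capacity equals the max flow.
In the residual graph, reachable from Res: {Res, Q, V}.
Min-cut edges: Res→P (11), Q→R (6), V→Out (2); capacity 11 + 6 + 2 = 19.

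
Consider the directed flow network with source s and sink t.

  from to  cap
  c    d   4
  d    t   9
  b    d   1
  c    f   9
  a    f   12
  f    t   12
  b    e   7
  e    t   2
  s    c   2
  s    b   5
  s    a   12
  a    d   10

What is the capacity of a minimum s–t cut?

17

Augment s→a→d→t: bottleneck 9, flow now 9.
Augment s→a→f→t: bottleneck 3, flow now 12.
Augment s→b→e→t: bottleneck 2, flow now 14.
Augment s→c→f→t: bottleneck 2, flow now 16.
Augment s→b→d→a→f→t: bottleneck 1, flow now 17. (uses reverse residual edge)
No augmenting path remains; maximum flow = 17.
By max-flow min-cut, the minimum cut capacity equals the max flow.
In the residual graph, reachable from s: {s, b, e}.
Min-cut edges: s→a (12), s→c (2), b→d (1), e→t (2); capacity 12 + 2 + 1 + 2 = 17.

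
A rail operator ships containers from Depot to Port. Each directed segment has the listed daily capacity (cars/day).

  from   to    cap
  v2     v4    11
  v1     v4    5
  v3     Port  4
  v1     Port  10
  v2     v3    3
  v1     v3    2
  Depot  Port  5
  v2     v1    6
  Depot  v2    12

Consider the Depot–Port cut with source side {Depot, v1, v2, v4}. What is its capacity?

Edges leaving {Depot, v1, v2, v4}: Depot→Port (5), v1→v3 (2), v1→Port (10), v2→v3 (3).
Cut capacity = 5 + 2 + 10 + 3 = 20.

20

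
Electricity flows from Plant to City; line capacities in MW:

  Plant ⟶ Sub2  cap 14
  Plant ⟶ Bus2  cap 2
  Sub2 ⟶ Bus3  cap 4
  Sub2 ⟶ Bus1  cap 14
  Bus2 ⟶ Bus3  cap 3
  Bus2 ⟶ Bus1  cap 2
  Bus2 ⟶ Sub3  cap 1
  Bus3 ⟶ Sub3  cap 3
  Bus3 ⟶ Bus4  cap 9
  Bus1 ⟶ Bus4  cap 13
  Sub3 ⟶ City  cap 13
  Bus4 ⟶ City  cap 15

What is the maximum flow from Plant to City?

16

Augment Plant→Bus2→Sub3→City: bottleneck 1, flow now 1.
Augment Plant→Sub2→Bus3→Sub3→City: bottleneck 3, flow now 4.
Augment Plant→Sub2→Bus3→Bus4→City: bottleneck 1, flow now 5.
Augment Plant→Sub2→Bus1→Bus4→City: bottleneck 10, flow now 15.
Augment Plant→Bus2→Bus3→Bus4→City: bottleneck 1, flow now 16.
No augmenting path remains; maximum flow = 16.
In the residual graph, reachable from Plant: {Plant}.
Min-cut edges: Plant→Sub2 (14), Plant→Bus2 (2); capacity 14 + 2 = 16.
This cut is saturated, so no flow can exceed 16.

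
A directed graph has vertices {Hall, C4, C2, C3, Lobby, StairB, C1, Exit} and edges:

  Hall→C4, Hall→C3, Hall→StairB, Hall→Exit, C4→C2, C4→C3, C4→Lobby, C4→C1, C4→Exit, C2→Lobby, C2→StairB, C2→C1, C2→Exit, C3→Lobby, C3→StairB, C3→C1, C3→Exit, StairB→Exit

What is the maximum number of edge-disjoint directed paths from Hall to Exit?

Assign every edge capacity 1; by Menger, the answer equals the max flow.
Path Hall→Exit (+1); total 1.
Path Hall→C4→Exit (+1); total 2.
Path Hall→C3→Exit (+1); total 3.
Path Hall→StairB→Exit (+1); total 4.
No residual Hall→Exit path; max flow = 4.
Certifying cut of size 4: {Hall→C3, Hall→C4, Hall→Exit, Hall→StairB}.

4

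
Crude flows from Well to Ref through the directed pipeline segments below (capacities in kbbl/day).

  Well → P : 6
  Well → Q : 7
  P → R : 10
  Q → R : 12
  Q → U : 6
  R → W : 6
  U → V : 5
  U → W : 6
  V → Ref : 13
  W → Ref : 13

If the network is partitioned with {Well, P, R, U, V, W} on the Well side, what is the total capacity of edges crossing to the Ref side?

Edges leaving {Well, P, R, U, V, W}: Well→Q (7), V→Ref (13), W→Ref (13).
Cut capacity = 7 + 13 + 13 = 33.

33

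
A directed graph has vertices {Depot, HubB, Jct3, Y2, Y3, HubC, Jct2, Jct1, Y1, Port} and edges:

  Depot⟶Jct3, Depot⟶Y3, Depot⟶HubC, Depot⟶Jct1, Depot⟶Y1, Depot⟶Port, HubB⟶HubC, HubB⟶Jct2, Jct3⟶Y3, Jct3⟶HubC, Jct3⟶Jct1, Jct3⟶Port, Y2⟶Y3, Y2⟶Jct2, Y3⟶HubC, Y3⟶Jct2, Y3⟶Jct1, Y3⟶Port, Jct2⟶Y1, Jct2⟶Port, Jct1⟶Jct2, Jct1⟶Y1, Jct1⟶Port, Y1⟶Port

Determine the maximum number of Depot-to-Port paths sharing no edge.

Assign every edge capacity 1; by Menger, the answer equals the max flow.
Path Depot→Port (+1); total 1.
Path Depot→Jct3→Port (+1); total 2.
Path Depot→Y3→Port (+1); total 3.
Path Depot→Jct1→Port (+1); total 4.
Path Depot→Y1→Port (+1); total 5.
No residual Depot→Port path; max flow = 5.
Certifying cut of size 5: {Depot→Jct1, Depot→Jct3, Depot→Port, Depot→Y1, Depot→Y3}.

5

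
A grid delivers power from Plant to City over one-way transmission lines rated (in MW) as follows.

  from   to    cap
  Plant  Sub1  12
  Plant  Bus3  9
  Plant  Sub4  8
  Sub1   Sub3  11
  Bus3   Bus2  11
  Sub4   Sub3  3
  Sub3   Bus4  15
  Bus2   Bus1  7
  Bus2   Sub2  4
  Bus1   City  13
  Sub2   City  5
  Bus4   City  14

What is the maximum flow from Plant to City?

23

Augment Plant→Sub1→Sub3→Bus4→City: bottleneck 11, flow now 11.
Augment Plant→Bus3→Bus2→Bus1→City: bottleneck 7, flow now 18.
Augment Plant→Bus3→Bus2→Sub2→City: bottleneck 2, flow now 20.
Augment Plant→Sub4→Sub3→Bus4→City: bottleneck 3, flow now 23.
No augmenting path remains; maximum flow = 23.
In the residual graph, reachable from Plant: {Plant, Sub1, Sub4}.
Min-cut edges: Plant→Bus3 (9), Sub1→Sub3 (11), Sub4→Sub3 (3); capacity 9 + 11 + 3 = 23.
This cut is saturated, so no flow can exceed 23.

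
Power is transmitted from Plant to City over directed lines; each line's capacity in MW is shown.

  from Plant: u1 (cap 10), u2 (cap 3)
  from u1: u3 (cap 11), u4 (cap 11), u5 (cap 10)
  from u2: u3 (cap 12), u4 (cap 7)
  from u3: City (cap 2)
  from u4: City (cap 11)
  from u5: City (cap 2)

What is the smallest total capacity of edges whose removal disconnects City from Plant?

Augment Plant→u1→u3→City: bottleneck 2, flow now 2.
Augment Plant→u1→u4→City: bottleneck 8, flow now 10.
Augment Plant→u2→u4→City: bottleneck 3, flow now 13.
No augmenting path remains; maximum flow = 13.
By max-flow min-cut, the minimum cut capacity equals the max flow.
In the residual graph, reachable from Plant: {Plant}.
Min-cut edges: Plant→u1 (10), Plant→u2 (3); capacity 10 + 3 = 13.

13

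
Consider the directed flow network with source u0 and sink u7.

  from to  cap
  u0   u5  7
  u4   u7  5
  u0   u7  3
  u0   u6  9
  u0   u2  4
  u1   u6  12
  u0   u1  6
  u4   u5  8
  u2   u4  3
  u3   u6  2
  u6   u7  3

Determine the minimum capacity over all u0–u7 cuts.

9

Augment u0→u7: bottleneck 3, flow now 3.
Augment u0→u6→u7: bottleneck 3, flow now 6.
Augment u0→u2→u4→u7: bottleneck 3, flow now 9.
No augmenting path remains; maximum flow = 9.
By max-flow min-cut, the minimum cut capacity equals the max flow.
In the residual graph, reachable from u0: {u0, u1, u2, u5, u6}.
Min-cut edges: u0→u7 (3), u2→u4 (3), u6→u7 (3); capacity 3 + 3 + 3 = 9.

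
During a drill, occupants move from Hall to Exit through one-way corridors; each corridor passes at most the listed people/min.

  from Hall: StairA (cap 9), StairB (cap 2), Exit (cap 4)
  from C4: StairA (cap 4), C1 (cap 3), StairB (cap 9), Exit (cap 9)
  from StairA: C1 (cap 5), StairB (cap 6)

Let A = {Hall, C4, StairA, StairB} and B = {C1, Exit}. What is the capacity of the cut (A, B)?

Edges leaving {Hall, C4, StairA, StairB}: Hall→Exit (4), C4→C1 (3), C4→Exit (9), StairA→C1 (5).
Cut capacity = 4 + 3 + 9 + 5 = 21.

21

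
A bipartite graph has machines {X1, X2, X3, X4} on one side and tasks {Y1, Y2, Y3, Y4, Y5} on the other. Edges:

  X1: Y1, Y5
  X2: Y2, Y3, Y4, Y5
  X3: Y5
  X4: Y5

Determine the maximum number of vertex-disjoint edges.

Unit-capacity flow: source→left, listed edges, right→sink; max matching = max flow.
Augmenting path X1→Y1 (+1); matched 1.
Augmenting path X2→Y2 (+1); matched 2.
Augmenting path X3→Y5 (+1); matched 3.
No augmenting path remains; maximum matching = 3.
König certificate: {X1, X2, Y5} is a vertex cover of size 3 (every listed pair touches it), so no matching can be larger.

3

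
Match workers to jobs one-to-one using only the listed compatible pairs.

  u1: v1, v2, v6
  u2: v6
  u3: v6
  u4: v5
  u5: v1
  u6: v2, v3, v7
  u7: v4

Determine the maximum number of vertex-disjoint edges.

6

Unit-capacity flow: source→left, listed edges, right→sink; max matching = max flow.
Augmenting path u1→v1 (+1); matched 1.
Augmenting path u2→v6 (+1); matched 2.
Augmenting path u4→v5 (+1); matched 3.
Augmenting path u6→v2 (+1); matched 4.
Augmenting path u7→v4 (+1); matched 5.
Augmenting path u5→v1→u1→v2→u6→v3 (+1); matched 6.
No augmenting path remains; maximum matching = 6.
König certificate: {u1, u4, u5, u6, u7, v6} is a vertex cover of size 6 (every listed pair touches it), so no matching can be larger.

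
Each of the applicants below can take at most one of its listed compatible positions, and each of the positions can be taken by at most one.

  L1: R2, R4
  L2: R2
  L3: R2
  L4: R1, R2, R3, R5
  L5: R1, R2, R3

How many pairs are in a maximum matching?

Unit-capacity flow: source→left, listed edges, right→sink; max matching = max flow.
Augmenting path L1→R2 (+1); matched 1.
Augmenting path L4→R1 (+1); matched 2.
Augmenting path L5→R3 (+1); matched 3.
Augmenting path L2→R2→L1→R4 (+1); matched 4.
No augmenting path remains; maximum matching = 4.
König certificate: {L1, L4, L5, R2} is a vertex cover of size 4 (every listed pair touches it), so no matching can be larger.

4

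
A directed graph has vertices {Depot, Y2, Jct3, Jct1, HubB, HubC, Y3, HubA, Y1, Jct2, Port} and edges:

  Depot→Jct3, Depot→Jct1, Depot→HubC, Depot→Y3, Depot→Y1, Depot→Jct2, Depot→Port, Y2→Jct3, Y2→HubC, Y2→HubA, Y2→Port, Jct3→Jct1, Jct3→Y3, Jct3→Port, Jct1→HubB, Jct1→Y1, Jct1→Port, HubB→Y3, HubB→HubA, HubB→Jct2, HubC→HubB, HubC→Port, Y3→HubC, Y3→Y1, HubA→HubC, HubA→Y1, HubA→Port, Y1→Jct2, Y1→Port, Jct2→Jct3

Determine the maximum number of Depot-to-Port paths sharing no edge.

Assign every edge capacity 1; by Menger, the answer equals the max flow.
Path Depot→Port (+1); total 1.
Path Depot→Jct3→Port (+1); total 2.
Path Depot→Jct1→Port (+1); total 3.
Path Depot→HubC→Port (+1); total 4.
Path Depot→Y1→Port (+1); total 5.
Path Depot→Y3→HubC→HubB→HubA→Port (+1); total 6.
No residual Depot→Port path; max flow = 6.
Certifying cut of size 6: {Depot→Port, HubB→HubA, HubC→Port, Jct1→Port, Jct3→Port, Y1→Port}.

6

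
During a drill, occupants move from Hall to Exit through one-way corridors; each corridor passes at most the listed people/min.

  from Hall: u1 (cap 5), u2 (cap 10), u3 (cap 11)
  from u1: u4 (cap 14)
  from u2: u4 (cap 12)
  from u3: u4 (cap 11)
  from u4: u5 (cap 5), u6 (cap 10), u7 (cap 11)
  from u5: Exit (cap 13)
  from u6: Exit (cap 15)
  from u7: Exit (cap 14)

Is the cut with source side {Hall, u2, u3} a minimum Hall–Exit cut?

Given cut capacity: 5 + 12 + 11 = 28.
Augment Hall→u1→u4→u5→Exit: bottleneck 5, flow now 5.
Augment Hall→u2→u4→u6→Exit: bottleneck 10, flow now 15.
Augment Hall→u3→u4→u7→Exit: bottleneck 11, flow now 26.
No augmenting path remains; maximum flow = 26.
In the residual graph, reachable from Hall: {Hall}.
Min-cut edges: Hall→u1 (5), Hall→u2 (10), Hall→u3 (11); capacity 5 + 10 + 11 = 26.
Cut capacity 28 exceeds the max flow 26, so it is not minimum.

No — its capacity is 28, but the minimum cut has capacity 26.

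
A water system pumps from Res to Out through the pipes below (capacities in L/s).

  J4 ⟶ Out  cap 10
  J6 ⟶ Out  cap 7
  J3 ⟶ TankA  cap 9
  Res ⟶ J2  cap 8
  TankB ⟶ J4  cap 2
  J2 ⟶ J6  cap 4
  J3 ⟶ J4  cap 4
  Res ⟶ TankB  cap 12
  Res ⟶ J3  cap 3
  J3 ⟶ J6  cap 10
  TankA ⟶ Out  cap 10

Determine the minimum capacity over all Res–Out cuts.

9

Augment Res→J2→J6→Out: bottleneck 4, flow now 4.
Augment Res→J3→J6→Out: bottleneck 3, flow now 7.
Augment Res→TankB→J4→Out: bottleneck 2, flow now 9.
No augmenting path remains; maximum flow = 9.
By max-flow min-cut, the minimum cut capacity equals the max flow.
In the residual graph, reachable from Res: {Res, J2, TankB}.
Min-cut edges: Res→J3 (3), J2→J6 (4), TankB→J4 (2); capacity 3 + 4 + 2 = 9.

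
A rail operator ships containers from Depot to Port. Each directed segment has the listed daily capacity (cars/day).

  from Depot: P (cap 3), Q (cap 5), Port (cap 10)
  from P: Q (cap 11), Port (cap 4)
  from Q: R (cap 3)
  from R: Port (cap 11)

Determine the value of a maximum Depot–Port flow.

16

Augment Depot→Port: bottleneck 10, flow now 10.
Augment Depot→P→Port: bottleneck 3, flow now 13.
Augment Depot→Q→R→Port: bottleneck 3, flow now 16.
No augmenting path remains; maximum flow = 16.
In the residual graph, reachable from Depot: {Depot, Q}.
Min-cut edges: Depot→P (3), Depot→Port (10), Q→R (3); capacity 3 + 10 + 3 = 16.
This cut is saturated, so no flow can exceed 16.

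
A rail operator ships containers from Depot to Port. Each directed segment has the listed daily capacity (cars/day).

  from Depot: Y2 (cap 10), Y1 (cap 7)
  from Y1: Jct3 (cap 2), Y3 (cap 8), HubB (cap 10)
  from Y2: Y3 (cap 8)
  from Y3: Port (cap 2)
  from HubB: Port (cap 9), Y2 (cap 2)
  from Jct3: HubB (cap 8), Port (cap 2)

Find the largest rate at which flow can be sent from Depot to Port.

9

Augment Depot→Y1→Y3→Port: bottleneck 2, flow now 2.
Augment Depot→Y1→HubB→Port: bottleneck 5, flow now 7.
Augment Depot→Y2→Y3→Y1→HubB→Port: bottleneck 2, flow now 9. (uses reverse residual edge)
No augmenting path remains; maximum flow = 9.
In the residual graph, reachable from Depot: {Depot, Y2, Y3}.
Min-cut edges: Depot→Y1 (7), Y3→Port (2); capacity 7 + 2 = 9.
This cut is saturated, so no flow can exceed 9.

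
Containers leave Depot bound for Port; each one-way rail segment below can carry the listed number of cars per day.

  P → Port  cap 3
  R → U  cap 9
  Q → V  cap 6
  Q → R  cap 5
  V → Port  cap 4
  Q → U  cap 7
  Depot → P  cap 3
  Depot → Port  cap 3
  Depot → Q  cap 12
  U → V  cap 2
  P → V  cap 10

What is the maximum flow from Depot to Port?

10

Augment Depot→Port: bottleneck 3, flow now 3.
Augment Depot→P→Port: bottleneck 3, flow now 6.
Augment Depot→Q→V→Port: bottleneck 4, flow now 10.
No augmenting path remains; maximum flow = 10.
In the residual graph, reachable from Depot: {Depot, Q, R, U, V}.
Min-cut edges: Depot→P (3), Depot→Port (3), V→Port (4); capacity 3 + 3 + 4 = 10.
This cut is saturated, so no flow can exceed 10.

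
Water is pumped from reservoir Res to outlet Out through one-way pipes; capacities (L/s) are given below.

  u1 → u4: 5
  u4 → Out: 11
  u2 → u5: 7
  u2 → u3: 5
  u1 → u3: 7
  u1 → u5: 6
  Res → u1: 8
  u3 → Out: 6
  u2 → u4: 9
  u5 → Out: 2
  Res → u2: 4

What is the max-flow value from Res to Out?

12

Augment Res→u1→u3→Out: bottleneck 6, flow now 6.
Augment Res→u1→u4→Out: bottleneck 2, flow now 8.
Augment Res→u2→u4→Out: bottleneck 4, flow now 12.
No augmenting path remains; maximum flow = 12.
In the residual graph, reachable from Res: {Res}.
Min-cut edges: Res→u1 (8), Res→u2 (4); capacity 8 + 4 = 12.
This cut is saturated, so no flow can exceed 12.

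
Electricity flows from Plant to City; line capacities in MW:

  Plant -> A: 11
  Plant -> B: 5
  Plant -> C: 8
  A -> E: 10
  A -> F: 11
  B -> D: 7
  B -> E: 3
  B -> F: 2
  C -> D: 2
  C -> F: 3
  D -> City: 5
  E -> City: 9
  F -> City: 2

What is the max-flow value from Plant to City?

16

Augment Plant→A→E→City: bottleneck 9, flow now 9.
Augment Plant→A→F→City: bottleneck 2, flow now 11.
Augment Plant→B→D→City: bottleneck 5, flow now 16.
No augmenting path remains; maximum flow = 16.
In the residual graph, reachable from Plant: {Plant, A, B, C, D, E, F}.
Min-cut edges: D→City (5), E→City (9), F→City (2); capacity 5 + 9 + 2 = 16.
This cut is saturated, so no flow can exceed 16.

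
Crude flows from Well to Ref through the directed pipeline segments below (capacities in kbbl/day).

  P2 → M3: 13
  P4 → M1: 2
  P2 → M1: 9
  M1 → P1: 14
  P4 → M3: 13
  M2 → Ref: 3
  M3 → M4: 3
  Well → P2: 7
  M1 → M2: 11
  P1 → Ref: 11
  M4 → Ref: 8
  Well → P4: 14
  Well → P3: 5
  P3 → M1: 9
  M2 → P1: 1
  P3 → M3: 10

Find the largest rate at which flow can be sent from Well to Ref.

Augment Well→P4→M3→M4→Ref: bottleneck 3, flow now 3.
Augment Well→P4→M1→M2→Ref: bottleneck 2, flow now 5.
Augment Well→P3→M1→M2→Ref: bottleneck 1, flow now 6.
Augment Well→P3→M1→P1→Ref: bottleneck 4, flow now 10.
Augment Well→P2→M1→P1→Ref: bottleneck 7, flow now 17.
No augmenting path remains; maximum flow = 17.
In the residual graph, reachable from Well: {Well, P4, M3}.
Min-cut edges: Well→P3 (5), Well→P2 (7), P4→M1 (2), M3→M4 (3); capacity 5 + 7 + 2 + 3 = 17.
This cut is saturated, so no flow can exceed 17.

17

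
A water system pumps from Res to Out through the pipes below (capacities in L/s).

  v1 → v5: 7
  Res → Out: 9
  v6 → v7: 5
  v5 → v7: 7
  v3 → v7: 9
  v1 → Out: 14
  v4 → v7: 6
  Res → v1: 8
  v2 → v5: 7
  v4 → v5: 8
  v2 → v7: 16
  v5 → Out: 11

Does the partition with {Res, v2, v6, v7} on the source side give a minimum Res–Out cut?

Given cut capacity: 8 + 9 + 7 = 24.
Augment Res→Out: bottleneck 9, flow now 9.
Augment Res→v1→Out: bottleneck 8, flow now 17.
No augmenting path remains; maximum flow = 17.
In the residual graph, reachable from Res: {Res}.
Min-cut edges: Res→v1 (8), Res→Out (9); capacity 8 + 9 = 17.
Cut capacity 24 exceeds the max flow 17, so it is not minimum.

No — its capacity is 24, but the minimum cut has capacity 17.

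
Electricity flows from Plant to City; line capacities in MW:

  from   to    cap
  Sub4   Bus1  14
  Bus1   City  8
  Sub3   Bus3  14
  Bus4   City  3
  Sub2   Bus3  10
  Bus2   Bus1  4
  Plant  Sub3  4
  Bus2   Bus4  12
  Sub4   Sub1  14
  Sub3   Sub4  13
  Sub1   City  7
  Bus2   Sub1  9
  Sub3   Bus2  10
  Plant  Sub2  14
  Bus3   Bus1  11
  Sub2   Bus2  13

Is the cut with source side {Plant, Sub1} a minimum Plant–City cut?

Given cut capacity: 4 + 14 + 7 = 25.
Augment Plant→Sub3→Bus2→Bus1→City: bottleneck 4, flow now 4.
Augment Plant→Sub2→Bus2→Bus4→City: bottleneck 3, flow now 7.
Augment Plant→Sub2→Bus2→Sub1→City: bottleneck 7, flow now 14.
Augment Plant→Sub2→Bus3→Bus1→City: bottleneck 4, flow now 18.
No augmenting path remains; maximum flow = 18.
In the residual graph, reachable from Plant: {Plant}.
Min-cut edges: Plant→Sub3 (4), Plant→Sub2 (14); capacity 4 + 14 = 18.
Cut capacity 25 exceeds the max flow 18, so it is not minimum.

No — its capacity is 25, but the minimum cut has capacity 18.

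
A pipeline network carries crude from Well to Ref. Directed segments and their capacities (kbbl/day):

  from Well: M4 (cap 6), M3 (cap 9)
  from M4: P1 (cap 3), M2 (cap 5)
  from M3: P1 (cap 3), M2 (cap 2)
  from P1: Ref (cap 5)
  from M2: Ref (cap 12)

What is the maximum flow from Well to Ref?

11

Augment Well→M4→P1→Ref: bottleneck 3, flow now 3.
Augment Well→M4→M2→Ref: bottleneck 3, flow now 6.
Augment Well→M3→P1→Ref: bottleneck 2, flow now 8.
Augment Well→M3→M2→Ref: bottleneck 2, flow now 10.
Augment Well→M3→P1→M4→M2→Ref: bottleneck 1, flow now 11. (uses reverse residual edge)
No augmenting path remains; maximum flow = 11.
In the residual graph, reachable from Well: {Well, M3}.
Min-cut edges: Well→M4 (6), M3→P1 (3), M3→M2 (2); capacity 6 + 3 + 2 = 11.
This cut is saturated, so no flow can exceed 11.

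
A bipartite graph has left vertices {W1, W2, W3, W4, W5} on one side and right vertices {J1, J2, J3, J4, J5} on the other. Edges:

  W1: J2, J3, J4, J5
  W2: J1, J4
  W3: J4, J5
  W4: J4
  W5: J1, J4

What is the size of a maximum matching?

4

Unit-capacity flow: source→left, listed edges, right→sink; max matching = max flow.
Augmenting path W1→J2 (+1); matched 1.
Augmenting path W2→J1 (+1); matched 2.
Augmenting path W3→J4 (+1); matched 3.
Augmenting path W4→J4→W3→J5 (+1); matched 4.
No augmenting path remains; maximum matching = 4.
König certificate: {W1, W3, J1, J4} is a vertex cover of size 4 (every listed pair touches it), so no matching can be larger.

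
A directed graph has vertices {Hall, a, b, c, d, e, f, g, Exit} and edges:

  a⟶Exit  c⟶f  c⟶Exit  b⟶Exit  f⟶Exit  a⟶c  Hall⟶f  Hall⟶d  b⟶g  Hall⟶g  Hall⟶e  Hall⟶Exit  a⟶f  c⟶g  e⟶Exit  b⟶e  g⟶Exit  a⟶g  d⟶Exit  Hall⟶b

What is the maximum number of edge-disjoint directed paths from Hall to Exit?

Assign every edge capacity 1; by Menger, the answer equals the max flow.
Path Hall→Exit (+1); total 1.
Path Hall→b→Exit (+1); total 2.
Path Hall→d→Exit (+1); total 3.
Path Hall→e→Exit (+1); total 4.
Path Hall→f→Exit (+1); total 5.
Path Hall→g→Exit (+1); total 6.
No residual Hall→Exit path; max flow = 6.
Certifying cut of size 6: {Hall→Exit, Hall→b, Hall→d, Hall→e, Hall→f, Hall→g}.

6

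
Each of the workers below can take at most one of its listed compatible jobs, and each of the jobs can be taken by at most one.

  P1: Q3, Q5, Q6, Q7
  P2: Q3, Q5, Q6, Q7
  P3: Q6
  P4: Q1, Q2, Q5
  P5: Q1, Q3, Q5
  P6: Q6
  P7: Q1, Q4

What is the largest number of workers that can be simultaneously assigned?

6

Unit-capacity flow: source→left, listed edges, right→sink; max matching = max flow.
Augmenting path P1→Q3 (+1); matched 1.
Augmenting path P2→Q5 (+1); matched 2.
Augmenting path P3→Q6 (+1); matched 3.
Augmenting path P4→Q1 (+1); matched 4.
Augmenting path P7→Q4 (+1); matched 5.
Augmenting path P5→Q1→P4→Q2 (+1); matched 6.
No augmenting path remains; maximum matching = 6.
König certificate: {P1, P2, P4, P5, P7, Q6} is a vertex cover of size 6 (every listed pair touches it), so no matching can be larger.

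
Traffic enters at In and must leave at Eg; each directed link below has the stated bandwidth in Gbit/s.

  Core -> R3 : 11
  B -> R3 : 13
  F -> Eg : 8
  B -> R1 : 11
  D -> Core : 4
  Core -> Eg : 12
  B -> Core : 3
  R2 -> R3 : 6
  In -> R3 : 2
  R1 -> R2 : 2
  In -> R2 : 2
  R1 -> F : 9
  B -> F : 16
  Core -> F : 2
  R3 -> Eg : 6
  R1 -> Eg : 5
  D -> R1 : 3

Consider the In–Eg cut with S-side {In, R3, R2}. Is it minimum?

No — its capacity is 6, but the minimum cut has capacity 4.

Given cut capacity: 6 = 6.
Augment In→R3→Eg: bottleneck 2, flow now 2.
Augment In→R2→R3→Eg: bottleneck 2, flow now 4.
No augmenting path remains; maximum flow = 4.
In the residual graph, reachable from In: {In}.
Min-cut edges: In→R3 (2), In→R2 (2); capacity 2 + 2 = 4.
Cut capacity 6 exceeds the max flow 4, so it is not minimum.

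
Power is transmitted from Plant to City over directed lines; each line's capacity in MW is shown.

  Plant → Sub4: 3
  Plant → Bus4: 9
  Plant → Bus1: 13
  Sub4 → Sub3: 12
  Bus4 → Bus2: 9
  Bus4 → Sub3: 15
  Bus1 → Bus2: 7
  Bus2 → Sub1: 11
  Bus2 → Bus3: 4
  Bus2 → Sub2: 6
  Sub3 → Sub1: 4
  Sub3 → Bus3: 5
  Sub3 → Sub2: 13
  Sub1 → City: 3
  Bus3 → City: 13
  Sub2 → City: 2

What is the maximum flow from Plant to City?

14

Augment Plant→Sub4→Sub3→Sub1→City: bottleneck 3, flow now 3.
Augment Plant→Bus4→Bus2→Bus3→City: bottleneck 4, flow now 7.
Augment Plant→Bus4→Bus2→Sub2→City: bottleneck 2, flow now 9.
Augment Plant→Bus4→Sub3→Bus3→City: bottleneck 3, flow now 12.
Augment Plant→Bus1→Bus2→Bus4→Sub3→Bus3→City: bottleneck 2, flow now 14. (uses reverse residual edge)
No augmenting path remains; maximum flow = 14.
In the residual graph, reachable from Plant: {Plant, Sub4, Bus4, Bus1, Bus2, Sub3, Sub1, Sub2}.
Min-cut edges: Bus2→Bus3 (4), Sub3→Bus3 (5), Sub1→City (3), Sub2→City (2); capacity 4 + 5 + 3 + 2 = 14.
This cut is saturated, so no flow can exceed 14.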